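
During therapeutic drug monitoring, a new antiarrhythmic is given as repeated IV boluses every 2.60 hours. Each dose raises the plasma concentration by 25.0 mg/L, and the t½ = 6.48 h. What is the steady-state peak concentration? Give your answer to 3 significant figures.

103 mg/L

k = ln 2 / 6.48 = 0.1070 h⁻¹
Fraction remaining after one interval: e^(−kτ) = e^(−0.1070 × 2.60) = 0.7572
R = 1 / (1 − 0.7572) = 4.119
Css,max = 25.0 × 4.119 ≈ 103 mg/L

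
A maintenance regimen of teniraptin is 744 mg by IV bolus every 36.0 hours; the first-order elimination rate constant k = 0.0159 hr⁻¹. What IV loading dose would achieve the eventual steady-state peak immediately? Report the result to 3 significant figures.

1710 mg

Accumulation ratio R = 1 / (1 − e^(−kτ)) = 1 / (1 − e^(−0.01590×36.0)) = 1 / (1 − 0.5642) = 2.294
Loading dose = maintenance dose × R = 744 × 2.294 ≈ 1710 mg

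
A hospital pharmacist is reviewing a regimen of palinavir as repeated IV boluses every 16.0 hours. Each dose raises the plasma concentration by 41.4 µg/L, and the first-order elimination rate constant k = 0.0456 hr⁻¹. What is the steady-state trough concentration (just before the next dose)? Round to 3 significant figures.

Fraction remaining after one interval: e^(−kτ) = e^(−0.04560 × 16.0) = 0.4821
R = 1 / (1 − 0.4821) = 1.931
Css,max = 41.4 × 1.931 = 79.94 µg/L
Css,min = Css,max × e^(−kτ) = 79.94 × 0.4821 ≈ 38.5 µg/L

38.5 µg/L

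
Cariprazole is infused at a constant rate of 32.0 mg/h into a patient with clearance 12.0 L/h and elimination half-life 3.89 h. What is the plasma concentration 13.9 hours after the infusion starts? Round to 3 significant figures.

2.44 mg/L

Css = rate / CL = 32.0 / 12.0 = 2.667 mg/L
k = ln 2 / 3.89 = 0.1782 h⁻¹
C(t) = Css (1 − e^(−kt)) = 2.667 × (1 − e^(−2.477)) = 2.667 × 0.9160 ≈ 2.44 mg/L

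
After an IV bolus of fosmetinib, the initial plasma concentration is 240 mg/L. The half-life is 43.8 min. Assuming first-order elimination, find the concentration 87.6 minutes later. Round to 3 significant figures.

60.0 mg/L

k = ln 2 / 43.8 = 0.01583 min⁻¹
87.6 min is 2.000 half-lives, so C = 240 × (1/2)^2.000 = 240 × 0.2500 ≈ 60.0 mg/L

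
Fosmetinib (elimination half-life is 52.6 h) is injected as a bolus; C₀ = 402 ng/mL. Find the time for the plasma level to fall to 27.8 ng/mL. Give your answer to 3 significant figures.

203 hours

k = ln 2 / 52.6 = 0.01318 h⁻¹
C(t) = C₀ e^(−kt)  ⇒  t = ln(C₀/C) / k
t = ln(402/27.8) / 0.01318 = 2.671 / 0.01318 ≈ 203 hours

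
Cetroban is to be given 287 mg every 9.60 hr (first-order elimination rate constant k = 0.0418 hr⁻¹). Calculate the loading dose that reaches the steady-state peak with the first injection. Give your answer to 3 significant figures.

Accumulation ratio R = 1 / (1 − e^(−kτ)) = 1 / (1 − e^(−0.04180×9.60)) = 1 / (1 − 0.6695) = 3.025
Loading dose = maintenance dose × R = 287 × 3.025 ≈ 868 mg

868 mg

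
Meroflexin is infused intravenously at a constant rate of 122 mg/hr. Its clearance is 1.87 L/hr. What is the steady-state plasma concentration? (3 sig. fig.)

Css = infusion rate / CL = 122 / 1.87 ≈ 65.2 µg/mL

65.2 µg/mL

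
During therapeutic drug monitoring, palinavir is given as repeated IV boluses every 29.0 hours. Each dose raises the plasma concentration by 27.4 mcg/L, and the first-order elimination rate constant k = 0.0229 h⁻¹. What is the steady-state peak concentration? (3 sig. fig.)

Fraction remaining after one interval: e^(−kτ) = e^(−0.02290 × 29.0) = 0.5147
R = 1 / (1 − 0.5147) = 2.061
Css,max = 27.4 × 2.061 ≈ 56.5 mcg/L

56.5 mcg/L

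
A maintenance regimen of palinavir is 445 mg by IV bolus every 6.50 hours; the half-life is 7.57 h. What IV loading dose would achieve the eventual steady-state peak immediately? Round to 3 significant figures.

k = ln 2 / 7.57 = 0.09157 h⁻¹
Accumulation ratio R = 1 / (1 − e^(−kτ)) = 1 / (1 − e^(−0.09157×6.50)) = 1 / (1 − 0.5515) = 2.229
Loading dose = maintenance dose × R = 445 × 2.229 ≈ 992 mg

992 mg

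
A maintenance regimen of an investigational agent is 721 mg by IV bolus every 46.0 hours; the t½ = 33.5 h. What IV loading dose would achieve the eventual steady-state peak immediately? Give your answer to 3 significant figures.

1170 mg

k = ln 2 / 33.5 = 0.02069 h⁻¹
Accumulation ratio R = 1 / (1 − e^(−kτ)) = 1 / (1 − e^(−0.02069×46.0)) = 1 / (1 − 0.3861) = 1.629
Loading dose = maintenance dose × R = 721 × 1.629 ≈ 1170 mg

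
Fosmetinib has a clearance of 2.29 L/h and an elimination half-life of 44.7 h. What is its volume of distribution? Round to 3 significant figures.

k = ln 2 / t½ = ln 2 / 44.7 = 0.01551 h⁻¹
V = CL / k = 2.29 / 0.01551 ≈ 148 L

148 L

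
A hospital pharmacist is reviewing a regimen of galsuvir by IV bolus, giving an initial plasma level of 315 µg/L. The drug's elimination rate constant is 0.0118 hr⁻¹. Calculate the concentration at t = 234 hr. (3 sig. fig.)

C(t) = C₀ e^(−kt) = 315 × e^(−0.01180 × 234) = 315 × e^(−2.761) = 315 × 0.06322 ≈ 19.9 µg/L

19.9 µg/L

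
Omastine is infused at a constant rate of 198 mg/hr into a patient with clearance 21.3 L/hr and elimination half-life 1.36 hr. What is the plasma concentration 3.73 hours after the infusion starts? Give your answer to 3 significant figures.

7.91 µg/mL

Css = rate / CL = 198 / 21.3 = 9.296 µg/mL
k = ln 2 / 1.36 = 0.5097 hr⁻¹
C(t) = Css (1 − e^(−kt)) = 9.296 × (1 − e^(−1.901)) = 9.296 × 0.8506 ≈ 7.91 µg/mL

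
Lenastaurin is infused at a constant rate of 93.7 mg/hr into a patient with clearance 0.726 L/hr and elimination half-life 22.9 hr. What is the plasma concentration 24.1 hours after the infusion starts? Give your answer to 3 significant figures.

Css = rate / CL = 93.7 / 0.726 = 129.1 mg/L
k = ln 2 / 22.9 = 0.03027 hr⁻¹
C(t) = Css (1 − e^(−kt)) = 129.1 × (1 − e^(−0.7295)) = 129.1 × 0.5178 ≈ 66.8 mg/L

66.8 mg/L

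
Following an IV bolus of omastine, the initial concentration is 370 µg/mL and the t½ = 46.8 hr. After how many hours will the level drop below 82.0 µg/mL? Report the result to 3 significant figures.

102 hours

k = ln 2 / 46.8 = 0.01481 hr⁻¹
C(t) = C₀ e^(−kt)  ⇒  t = ln(C₀/C) / k
t = ln(370/82.0) / 0.01481 = 1.507 / 0.01481 ≈ 102 hours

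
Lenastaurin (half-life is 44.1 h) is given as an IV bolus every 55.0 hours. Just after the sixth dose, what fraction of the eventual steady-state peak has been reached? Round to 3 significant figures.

k = ln 2 / 44.1 = 0.01572 h⁻¹
f_n = 1 − e^(−nkτ) = 1 − e^(−6 × 0.01572 × 55.0) = 1 − e^(−5.187) = 1 − 0.005590 ≈ 0.994

0.994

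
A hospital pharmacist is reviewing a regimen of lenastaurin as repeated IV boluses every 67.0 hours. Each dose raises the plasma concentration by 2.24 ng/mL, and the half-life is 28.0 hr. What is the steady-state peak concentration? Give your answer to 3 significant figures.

2.77 ng/mL

k = ln 2 / 28.0 = 0.02476 hr⁻¹
Fraction remaining after one interval: e^(−kτ) = e^(−0.02476 × 67.0) = 0.1904
R = 1 / (1 − 0.1904) = 1.235
Css,max = 2.24 × 1.235 ≈ 2.77 ng/mL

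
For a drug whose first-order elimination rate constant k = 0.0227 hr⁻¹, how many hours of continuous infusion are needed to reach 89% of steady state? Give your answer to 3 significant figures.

f = 1 − e^(−kt)  ⇒  t = −ln(1 − f) / k
t = −ln(1 − 0.89) / 0.02270 = 2.207 / 0.02270 ≈ 97.2 hours

97.2 hours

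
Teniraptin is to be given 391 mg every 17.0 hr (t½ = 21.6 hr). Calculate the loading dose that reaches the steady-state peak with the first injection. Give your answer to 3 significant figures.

930 mg

k = ln 2 / 21.6 = 0.03209 hr⁻¹
Accumulation ratio R = 1 / (1 − e^(−kτ)) = 1 / (1 − e^(−0.03209×17.0)) = 1 / (1 − 0.5795) = 2.378
Loading dose = maintenance dose × R = 391 × 2.378 ≈ 930 mg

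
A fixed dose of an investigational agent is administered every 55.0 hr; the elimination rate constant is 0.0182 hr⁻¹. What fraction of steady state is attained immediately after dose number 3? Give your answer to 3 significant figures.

0.950

f_n = 1 − e^(−nkτ) = 1 − e^(−3 × 0.01820 × 55.0) = 1 − e^(−3.003) = 1 − 0.04964 ≈ 0.950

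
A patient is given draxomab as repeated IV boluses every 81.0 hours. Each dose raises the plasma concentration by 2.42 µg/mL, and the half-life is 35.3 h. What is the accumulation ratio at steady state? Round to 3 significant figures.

1.26

k = ln 2 / 35.3 = 0.01964 h⁻¹
Fraction remaining after one interval: e^(−kτ) = e^(−0.01964 × 81.0) = 0.2038
R = 1 / (1 − 0.2038) = 1 / 0.7962 ≈ 1.26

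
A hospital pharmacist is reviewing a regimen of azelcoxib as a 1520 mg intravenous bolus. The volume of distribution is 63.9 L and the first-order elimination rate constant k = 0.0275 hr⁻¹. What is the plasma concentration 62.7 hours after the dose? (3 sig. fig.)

C₀ = dose / V = 1520 / 63.9 = 23.79 µg/mL
C(t) = C₀ e^(−kt) = 23.79 × e^(−0.02750 × 62.7) = 23.79 × e^(−1.724) = 23.79 × 0.1783 ≈ 4.24 µg/mL

4.24 µg/mL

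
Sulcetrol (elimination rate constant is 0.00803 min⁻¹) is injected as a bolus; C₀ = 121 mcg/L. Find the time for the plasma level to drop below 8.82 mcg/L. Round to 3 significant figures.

C(t) = C₀ e^(−kt)  ⇒  t = ln(C₀/C) / k
t = ln(121/8.82) / 0.008030 = 2.619 / 0.008030 ≈ 326 minutes

326 minutes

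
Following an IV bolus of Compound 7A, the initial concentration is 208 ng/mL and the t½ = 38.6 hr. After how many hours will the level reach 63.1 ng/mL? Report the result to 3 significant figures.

66.4 hours

k = ln 2 / 38.6 = 0.01796 hr⁻¹
C(t) = C₀ e^(−kt)  ⇒  t = ln(C₀/C) / k
t = ln(208/63.1) / 0.01796 = 1.193 / 0.01796 ≈ 66.4 hours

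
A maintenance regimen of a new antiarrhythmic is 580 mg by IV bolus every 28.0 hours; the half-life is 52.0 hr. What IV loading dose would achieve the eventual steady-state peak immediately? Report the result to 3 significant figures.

1860 mg

k = ln 2 / 52.0 = 0.01333 hr⁻¹
Accumulation ratio R = 1 / (1 − e^(−kτ)) = 1 / (1 − e^(−0.01333×28.0)) = 1 / (1 − 0.6885) = 3.210
Loading dose = maintenance dose × R = 580 × 3.210 ≈ 1860 mg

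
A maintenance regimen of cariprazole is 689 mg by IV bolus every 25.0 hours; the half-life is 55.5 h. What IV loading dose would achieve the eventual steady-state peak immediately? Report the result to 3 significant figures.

2570 mg

k = ln 2 / 55.5 = 0.01249 h⁻¹
Accumulation ratio R = 1 / (1 − e^(−kτ)) = 1 / (1 − e^(−0.01249×25.0)) = 1 / (1 − 0.7318) = 3.729
Loading dose = maintenance dose × R = 689 × 3.729 ≈ 2570 mg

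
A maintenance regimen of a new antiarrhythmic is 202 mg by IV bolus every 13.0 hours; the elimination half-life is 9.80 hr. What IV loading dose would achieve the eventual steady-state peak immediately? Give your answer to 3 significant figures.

k = ln 2 / 9.80 = 0.07073 hr⁻¹
Accumulation ratio R = 1 / (1 − e^(−kτ)) = 1 / (1 − e^(−0.07073×13.0)) = 1 / (1 − 0.3987) = 1.663
Loading dose = maintenance dose × R = 202 × 1.663 ≈ 336 mg

336 mg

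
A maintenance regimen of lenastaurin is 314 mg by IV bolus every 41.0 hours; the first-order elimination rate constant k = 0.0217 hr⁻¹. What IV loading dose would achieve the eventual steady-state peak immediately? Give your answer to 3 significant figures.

Accumulation ratio R = 1 / (1 − e^(−kτ)) = 1 / (1 − e^(−0.02170×41.0)) = 1 / (1 − 0.4108) = 1.697
Loading dose = maintenance dose × R = 314 × 1.697 ≈ 533 mg

533 mg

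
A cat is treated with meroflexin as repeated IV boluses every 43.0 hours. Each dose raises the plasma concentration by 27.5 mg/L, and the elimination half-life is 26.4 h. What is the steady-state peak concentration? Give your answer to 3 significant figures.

40.6 mg/L

k = ln 2 / 26.4 = 0.02626 h⁻¹
Fraction remaining after one interval: e^(−kτ) = e^(−0.02626 × 43.0) = 0.3234
R = 1 / (1 − 0.3234) = 1.478
Css,max = 27.5 × 1.478 ≈ 40.6 mg/L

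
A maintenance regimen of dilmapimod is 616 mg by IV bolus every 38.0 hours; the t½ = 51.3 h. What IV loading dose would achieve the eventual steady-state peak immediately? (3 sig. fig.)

1530 mg

k = ln 2 / 51.3 = 0.01351 h⁻¹
Accumulation ratio R = 1 / (1 − e^(−kτ)) = 1 / (1 − e^(−0.01351×38.0)) = 1 / (1 − 0.5984) = 2.490
Loading dose = maintenance dose × R = 616 × 2.490 ≈ 1530 mg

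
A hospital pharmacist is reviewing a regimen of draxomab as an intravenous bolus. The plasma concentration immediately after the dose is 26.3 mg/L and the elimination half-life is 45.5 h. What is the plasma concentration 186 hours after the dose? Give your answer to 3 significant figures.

1.55 mg/L

k = ln 2 / 45.5 = 0.01523 h⁻¹
186 h is 4.088 half-lives, so C = 26.3 × (1/2)^4.088 = 26.3 × 0.05881 ≈ 1.55 mg/L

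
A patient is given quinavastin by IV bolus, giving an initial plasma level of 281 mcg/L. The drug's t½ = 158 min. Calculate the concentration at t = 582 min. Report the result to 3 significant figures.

21.9 mcg/L

k = ln 2 / 158 = 0.004387 min⁻¹
582 min is 3.684 half-lives, so C = 281 × (1/2)^3.684 = 281 × 0.07783 ≈ 21.9 mcg/L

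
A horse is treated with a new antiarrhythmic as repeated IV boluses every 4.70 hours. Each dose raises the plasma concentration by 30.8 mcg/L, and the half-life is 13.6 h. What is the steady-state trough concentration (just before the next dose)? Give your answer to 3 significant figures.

114 mcg/L

k = ln 2 / 13.6 = 0.05097 h⁻¹
Fraction remaining after one interval: e^(−kτ) = e^(−0.05097 × 4.70) = 0.7870
R = 1 / (1 − 0.7870) = 4.695
Css,max = 30.8 × 4.695 = 144.6 mcg/L
Css,min = Css,max × e^(−kτ) = 144.6 × 0.7870 ≈ 114 mcg/L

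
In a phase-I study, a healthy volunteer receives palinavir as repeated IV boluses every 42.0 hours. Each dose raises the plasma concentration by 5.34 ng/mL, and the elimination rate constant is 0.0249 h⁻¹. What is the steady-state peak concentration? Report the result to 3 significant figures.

8.23 ng/mL

Fraction remaining after one interval: e^(−kτ) = e^(−0.02490 × 42.0) = 0.3514
R = 1 / (1 − 0.3514) = 1.542
Css,max = 5.34 × 1.542 ≈ 8.23 ng/mL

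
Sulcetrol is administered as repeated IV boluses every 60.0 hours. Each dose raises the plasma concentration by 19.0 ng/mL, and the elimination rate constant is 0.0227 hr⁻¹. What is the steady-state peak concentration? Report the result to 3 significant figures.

25.5 ng/mL

Fraction remaining after one interval: e^(−kτ) = e^(−0.02270 × 60.0) = 0.2561
R = 1 / (1 − 0.2561) = 1.344
Css,max = 19.0 × 1.344 ≈ 25.5 ng/mL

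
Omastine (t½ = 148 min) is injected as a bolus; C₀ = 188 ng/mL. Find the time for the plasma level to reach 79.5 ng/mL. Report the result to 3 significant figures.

184 minutes

k = ln 2 / 148 = 0.004683 min⁻¹
C(t) = C₀ e^(−kt)  ⇒  t = ln(C₀/C) / k
t = ln(188/79.5) / 0.004683 = 0.8607 / 0.004683 ≈ 184 minutes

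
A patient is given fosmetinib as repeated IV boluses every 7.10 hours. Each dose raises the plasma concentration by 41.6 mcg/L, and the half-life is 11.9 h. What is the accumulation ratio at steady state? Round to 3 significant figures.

k = ln 2 / 11.9 = 0.05825 h⁻¹
Fraction remaining after one interval: e^(−kτ) = e^(−0.05825 × 7.10) = 0.6613
R = 1 / (1 − 0.6613) = 1 / 0.3387 ≈ 2.95

2.95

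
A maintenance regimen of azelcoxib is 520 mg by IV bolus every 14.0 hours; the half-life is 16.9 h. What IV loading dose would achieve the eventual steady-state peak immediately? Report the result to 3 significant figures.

1190 mg

k = ln 2 / 16.9 = 0.04101 h⁻¹
Accumulation ratio R = 1 / (1 − e^(−kτ)) = 1 / (1 − e^(−0.04101×14.0)) = 1 / (1 − 0.5632) = 2.289
Loading dose = maintenance dose × R = 520 × 2.289 ≈ 1190 mg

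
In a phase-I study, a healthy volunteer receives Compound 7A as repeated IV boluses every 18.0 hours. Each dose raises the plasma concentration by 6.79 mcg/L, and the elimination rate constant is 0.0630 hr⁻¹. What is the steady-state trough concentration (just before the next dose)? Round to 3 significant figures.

3.22 mcg/L

Fraction remaining after one interval: e^(−kτ) = e^(−0.06300 × 18.0) = 0.3217
R = 1 / (1 − 0.3217) = 1.474
Css,max = 6.79 × 1.474 = 10.01 mcg/L
Css,min = Css,max × e^(−kτ) = 10.01 × 0.3217 ≈ 3.22 mcg/L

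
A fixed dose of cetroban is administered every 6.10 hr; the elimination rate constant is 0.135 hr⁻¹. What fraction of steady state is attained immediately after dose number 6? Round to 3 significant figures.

0.993

f_n = 1 − e^(−nkτ) = 1 − e^(−6 × 0.1350 × 6.10) = 1 − e^(−4.941) = 1 − 0.007147 ≈ 0.993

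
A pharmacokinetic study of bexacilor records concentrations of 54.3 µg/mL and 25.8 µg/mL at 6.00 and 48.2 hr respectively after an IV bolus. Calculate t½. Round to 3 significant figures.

39.3 hours

k = ln(C₁/C₂) / (t₂ − t₁) = ln(54.3/25.8) / (48.2 − 6.00)
  = 0.7441 / 42.20 = 0.01763 hr⁻¹
t½ = ln 2 / k = ln 2 / 0.01763 ≈ 39.3 hours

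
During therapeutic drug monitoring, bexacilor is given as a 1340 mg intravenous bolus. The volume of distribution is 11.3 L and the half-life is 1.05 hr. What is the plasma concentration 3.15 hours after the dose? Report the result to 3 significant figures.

14.8 mg/L

C₀ = dose / V = 1340 / 11.3 = 118.6 mg/L
k = ln 2 / 1.05 = 0.6601 hr⁻¹
C(t) = C₀ e^(−kt) = 118.6 × e^(−0.6601 × 3.15) = 118.6 × e^(−2.079) = 118.6 × 0.1250 ≈ 14.8 mg/L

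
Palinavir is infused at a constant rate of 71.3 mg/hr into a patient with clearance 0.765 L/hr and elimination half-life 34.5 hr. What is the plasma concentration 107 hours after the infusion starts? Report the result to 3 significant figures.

82.3 mg/L

Css = rate / CL = 71.3 / 0.765 = 93.20 mg/L
k = ln 2 / 34.5 = 0.02009 hr⁻¹
C(t) = Css (1 − e^(−kt)) = 93.20 × (1 − e^(−2.150)) = 93.20 × 0.8835 ≈ 82.3 mg/L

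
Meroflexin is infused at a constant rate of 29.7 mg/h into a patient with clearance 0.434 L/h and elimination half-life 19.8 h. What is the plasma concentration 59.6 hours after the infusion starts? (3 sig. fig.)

59.9 mg/L

Css = rate / CL = 29.7 / 0.434 = 68.43 mg/L
k = ln 2 / 19.8 = 0.03501 h⁻¹
C(t) = Css (1 − e^(−kt)) = 68.43 × (1 − e^(−2.086)) = 68.43 × 0.8759 ≈ 59.9 mg/L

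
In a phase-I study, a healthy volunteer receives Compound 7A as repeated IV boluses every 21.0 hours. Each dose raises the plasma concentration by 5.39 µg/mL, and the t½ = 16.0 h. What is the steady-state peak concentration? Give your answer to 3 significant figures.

k = ln 2 / 16.0 = 0.04332 h⁻¹
Fraction remaining after one interval: e^(−kτ) = e^(−0.04332 × 21.0) = 0.4026
R = 1 / (1 − 0.4026) = 1.674
Css,max = 5.39 × 1.674 ≈ 9.02 µg/mL

9.02 µg/mL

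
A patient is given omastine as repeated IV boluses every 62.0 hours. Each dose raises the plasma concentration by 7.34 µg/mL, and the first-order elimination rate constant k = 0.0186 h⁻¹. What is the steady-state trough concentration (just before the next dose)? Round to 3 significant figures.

3.39 µg/mL

Fraction remaining after one interval: e^(−kτ) = e^(−0.01860 × 62.0) = 0.3156
R = 1 / (1 − 0.3156) = 1.461
Css,max = 7.34 × 1.461 = 10.73 µg/mL
Css,min = Css,max × e^(−kτ) = 10.73 × 0.3156 ≈ 3.39 µg/mL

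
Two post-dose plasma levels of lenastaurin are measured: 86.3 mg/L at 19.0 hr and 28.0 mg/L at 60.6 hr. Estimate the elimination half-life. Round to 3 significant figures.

k = ln(C₁/C₂) / (t₂ − t₁) = ln(86.3/28.0) / (60.6 − 19.0)
  = 1.126 / 41.60 = 0.02706 hr⁻¹
t½ = ln 2 / k = ln 2 / 0.02706 ≈ 25.6 hours

25.6 hours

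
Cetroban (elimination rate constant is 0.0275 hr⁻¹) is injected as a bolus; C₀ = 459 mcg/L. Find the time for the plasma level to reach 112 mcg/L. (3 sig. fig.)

51.3 hours

C(t) = C₀ e^(−kt)  ⇒  t = ln(C₀/C) / k
t = ln(459/112) / 0.02750 = 1.411 / 0.02750 ≈ 51.3 hours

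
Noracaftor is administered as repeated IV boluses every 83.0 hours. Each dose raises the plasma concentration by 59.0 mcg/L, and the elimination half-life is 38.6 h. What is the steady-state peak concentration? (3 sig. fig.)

k = ln 2 / 38.6 = 0.01796 h⁻¹
Fraction remaining after one interval: e^(−kτ) = e^(−0.01796 × 83.0) = 0.2253
R = 1 / (1 − 0.2253) = 1.291
Css,max = 59.0 × 1.291 ≈ 76.2 mcg/L

76.2 mcg/L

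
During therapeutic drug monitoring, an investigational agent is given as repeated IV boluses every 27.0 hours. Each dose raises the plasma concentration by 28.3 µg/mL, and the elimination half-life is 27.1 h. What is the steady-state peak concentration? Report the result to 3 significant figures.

56.7 µg/mL

k = ln 2 / 27.1 = 0.02558 h⁻¹
Fraction remaining after one interval: e^(−kτ) = e^(−0.02558 × 27.0) = 0.5013
R = 1 / (1 − 0.5013) = 2.005
Css,max = 28.3 × 2.005 ≈ 56.7 µg/mL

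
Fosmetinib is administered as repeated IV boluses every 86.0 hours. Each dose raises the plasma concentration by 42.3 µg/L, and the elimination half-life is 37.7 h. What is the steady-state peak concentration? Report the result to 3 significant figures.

53.3 µg/L

k = ln 2 / 37.7 = 0.01839 h⁻¹
Fraction remaining after one interval: e^(−kτ) = e^(−0.01839 × 86.0) = 0.2057
R = 1 / (1 − 0.2057) = 1.259
Css,max = 42.3 × 1.259 ≈ 53.3 µg/L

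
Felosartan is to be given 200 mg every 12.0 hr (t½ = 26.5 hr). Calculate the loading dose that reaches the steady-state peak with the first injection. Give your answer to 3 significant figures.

k = ln 2 / 26.5 = 0.02616 hr⁻¹
Accumulation ratio R = 1 / (1 − e^(−kτ)) = 1 / (1 − e^(−0.02616×12.0)) = 1 / (1 − 0.7306) = 3.712
Loading dose = maintenance dose × R = 200 × 3.712 ≈ 742 mg

742 mg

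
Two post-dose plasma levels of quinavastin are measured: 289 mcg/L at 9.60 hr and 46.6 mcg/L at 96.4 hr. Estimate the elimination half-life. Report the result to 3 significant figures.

k = ln(C₁/C₂) / (t₂ − t₁) = ln(289/46.6) / (96.4 − 9.60)
  = 1.825 / 86.80 = 0.02102 hr⁻¹
t½ = ln 2 / k = ln 2 / 0.02102 ≈ 33.0 hours

33.0 hours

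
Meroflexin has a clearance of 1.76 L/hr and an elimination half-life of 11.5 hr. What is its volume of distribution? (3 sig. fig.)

29.2 L

k = ln 2 / t½ = ln 2 / 11.5 = 0.06027 hr⁻¹
V = CL / k = 1.76 / 0.06027 ≈ 29.2 L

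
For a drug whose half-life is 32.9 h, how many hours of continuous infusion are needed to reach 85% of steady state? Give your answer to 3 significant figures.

90.0 hours

k = ln 2 / 32.9 = 0.02107 h⁻¹
f = 1 − e^(−kt)  ⇒  t = −ln(1 − f) / k
t = −ln(1 − 0.85) / 0.02107 = 1.897 / 0.02107 ≈ 90.0 hours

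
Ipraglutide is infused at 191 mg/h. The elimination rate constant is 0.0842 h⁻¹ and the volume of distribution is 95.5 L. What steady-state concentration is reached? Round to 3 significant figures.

CL = k · V = 0.0842 × 95.5 = 8.041 L/h
Css = rate / CL = 191 / 8.041 ≈ 23.8 mg/L

23.8 mg/L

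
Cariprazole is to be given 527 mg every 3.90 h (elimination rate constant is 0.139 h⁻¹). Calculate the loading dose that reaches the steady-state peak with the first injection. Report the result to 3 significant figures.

1260 mg

Accumulation ratio R = 1 / (1 − e^(−kτ)) = 1 / (1 − e^(−0.1390×3.90)) = 1 / (1 − 0.5815) = 2.390
Loading dose = maintenance dose × R = 527 × 2.390 ≈ 1260 mg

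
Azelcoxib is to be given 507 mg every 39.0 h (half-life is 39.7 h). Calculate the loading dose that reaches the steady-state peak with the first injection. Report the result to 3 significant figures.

1030 mg

k = ln 2 / 39.7 = 0.01746 h⁻¹
Accumulation ratio R = 1 / (1 − e^(−kτ)) = 1 / (1 − e^(−0.01746×39.0)) = 1 / (1 − 0.5061) = 2.025
Loading dose = maintenance dose × R = 507 × 2.025 ≈ 1030 mg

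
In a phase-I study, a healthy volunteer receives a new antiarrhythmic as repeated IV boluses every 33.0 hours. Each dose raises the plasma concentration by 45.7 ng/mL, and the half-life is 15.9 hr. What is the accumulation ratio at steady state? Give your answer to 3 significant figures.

k = ln 2 / 15.9 = 0.04359 hr⁻¹
Fraction remaining after one interval: e^(−kτ) = e^(−0.04359 × 33.0) = 0.2373
R = 1 / (1 − 0.2373) = 1 / 0.7627 ≈ 1.31

1.31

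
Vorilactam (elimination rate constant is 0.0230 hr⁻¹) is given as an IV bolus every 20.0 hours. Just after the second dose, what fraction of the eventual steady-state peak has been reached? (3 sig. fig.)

f_n = 1 − e^(−nkτ) = 1 − e^(−2 × 0.02300 × 20.0) = 1 − e^(−0.9200) = 1 − 0.3985 ≈ 0.601

0.601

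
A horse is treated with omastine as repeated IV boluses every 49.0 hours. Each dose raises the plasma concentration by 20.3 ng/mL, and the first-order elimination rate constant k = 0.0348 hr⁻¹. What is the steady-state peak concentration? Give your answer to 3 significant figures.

Fraction remaining after one interval: e^(−kτ) = e^(−0.03480 × 49.0) = 0.1817
R = 1 / (1 − 0.1817) = 1.222
Css,max = 20.3 × 1.222 ≈ 24.8 ng/mL

24.8 ng/mL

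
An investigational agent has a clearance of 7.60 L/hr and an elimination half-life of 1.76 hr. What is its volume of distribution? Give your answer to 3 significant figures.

k = ln 2 / t½ = ln 2 / 1.76 = 0.3938 hr⁻¹
V = CL / k = 7.60 / 0.3938 ≈ 19.3 L

19.3 L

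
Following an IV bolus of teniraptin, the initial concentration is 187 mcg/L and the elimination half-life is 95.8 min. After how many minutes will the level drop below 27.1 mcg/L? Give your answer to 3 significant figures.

267 minutes

k = ln 2 / 95.8 = 0.007235 min⁻¹
C(t) = C₀ e^(−kt)  ⇒  t = ln(C₀/C) / k
t = ln(187/27.1) / 0.007235 = 1.932 / 0.007235 ≈ 267 minutes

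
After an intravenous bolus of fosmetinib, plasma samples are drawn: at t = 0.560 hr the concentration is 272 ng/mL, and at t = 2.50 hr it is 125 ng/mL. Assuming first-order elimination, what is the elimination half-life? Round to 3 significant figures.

k = ln(C₁/C₂) / (t₂ − t₁) = ln(272/125) / (2.50 − 0.560)
  = 0.7775 / 1.940 = 0.4008 hr⁻¹
t½ = ln 2 / k = ln 2 / 0.4008 ≈ 1.73 hours

1.73 hours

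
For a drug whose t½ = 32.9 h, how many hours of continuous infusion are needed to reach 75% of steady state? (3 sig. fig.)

65.8 hours

k = ln 2 / 32.9 = 0.02107 h⁻¹
f = 1 − e^(−kt)  ⇒  t = −ln(1 − f) / k
t = −ln(1 − 0.75) / 0.02107 = 1.386 / 0.02107 ≈ 65.8 hours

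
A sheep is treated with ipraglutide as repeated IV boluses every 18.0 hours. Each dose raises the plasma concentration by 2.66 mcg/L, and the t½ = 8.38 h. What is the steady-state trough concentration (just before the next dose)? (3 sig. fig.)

k = ln 2 / 8.38 = 0.08271 h⁻¹
Fraction remaining after one interval: e^(−kτ) = e^(−0.08271 × 18.0) = 0.2256
R = 1 / (1 − 0.2256) = 1.291
Css,max = 2.66 × 1.291 = 3.435 mcg/L
Css,min = Css,max × e^(−kτ) = 3.435 × 0.2256 ≈ 0.775 mcg/L

0.775 mcg/L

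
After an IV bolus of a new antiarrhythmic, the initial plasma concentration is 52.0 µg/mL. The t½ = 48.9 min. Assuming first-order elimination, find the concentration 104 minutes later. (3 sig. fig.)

k = ln 2 / 48.9 = 0.01417 min⁻¹
104 min is 2.127 half-lives, so C = 52.0 × (1/2)^2.127 = 52.0 × 0.2290 ≈ 11.9 µg/mL

11.9 µg/mL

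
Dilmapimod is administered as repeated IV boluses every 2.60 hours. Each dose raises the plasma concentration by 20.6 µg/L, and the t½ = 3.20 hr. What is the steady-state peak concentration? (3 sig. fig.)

k = ln 2 / 3.20 = 0.2166 hr⁻¹
Fraction remaining after one interval: e^(−kτ) = e^(−0.2166 × 2.60) = 0.5694
R = 1 / (1 − 0.5694) = 2.322
Css,max = 20.6 × 2.322 ≈ 47.8 µg/L

47.8 µg/L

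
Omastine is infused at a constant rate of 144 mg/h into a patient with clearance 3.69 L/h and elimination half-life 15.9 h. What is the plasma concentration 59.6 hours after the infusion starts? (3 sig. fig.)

Css = rate / CL = 144 / 3.69 = 39.02 µg/mL
k = ln 2 / 15.9 = 0.04359 h⁻¹
C(t) = Css (1 − e^(−kt)) = 39.02 × (1 − e^(−2.598)) = 39.02 × 0.9256 ≈ 36.1 µg/mL

36.1 µg/mL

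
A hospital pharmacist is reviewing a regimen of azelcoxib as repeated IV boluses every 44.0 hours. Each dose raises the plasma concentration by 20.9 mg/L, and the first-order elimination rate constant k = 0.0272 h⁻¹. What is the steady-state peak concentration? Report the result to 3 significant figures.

29.9 mg/L

Fraction remaining after one interval: e^(−kτ) = e^(−0.02720 × 44.0) = 0.3022
R = 1 / (1 − 0.3022) = 1.433
Css,max = 20.9 × 1.433 ≈ 29.9 mg/L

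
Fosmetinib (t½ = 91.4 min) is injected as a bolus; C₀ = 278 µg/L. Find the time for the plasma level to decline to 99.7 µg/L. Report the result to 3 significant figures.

k = ln 2 / 91.4 = 0.007584 min⁻¹
C(t) = C₀ e^(−kt)  ⇒  t = ln(C₀/C) / k
t = ln(278/99.7) / 0.007584 = 1.025 / 0.007584 ≈ 135 minutes

135 minutes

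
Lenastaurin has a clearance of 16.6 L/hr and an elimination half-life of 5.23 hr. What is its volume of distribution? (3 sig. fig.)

k = ln 2 / t½ = ln 2 / 5.23 = 0.1325 hr⁻¹
V = CL / k = 16.6 / 0.1325 ≈ 125 L

125 L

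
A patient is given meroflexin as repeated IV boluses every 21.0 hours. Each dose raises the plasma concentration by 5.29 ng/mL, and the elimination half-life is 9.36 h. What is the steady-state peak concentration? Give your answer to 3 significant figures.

k = ln 2 / 9.36 = 0.07405 h⁻¹
Fraction remaining after one interval: e^(−kτ) = e^(−0.07405 × 21.0) = 0.2112
R = 1 / (1 − 0.2112) = 1.268
Css,max = 5.29 × 1.268 ≈ 6.71 ng/mL

6.71 ng/mL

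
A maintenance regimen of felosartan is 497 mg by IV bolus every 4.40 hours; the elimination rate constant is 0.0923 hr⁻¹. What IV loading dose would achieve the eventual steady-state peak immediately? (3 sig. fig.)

1490 mg

Accumulation ratio R = 1 / (1 − e^(−kτ)) = 1 / (1 − e^(−0.09230×4.40)) = 1 / (1 − 0.6662) = 2.996
Loading dose = maintenance dose × R = 497 × 2.996 ≈ 1490 mg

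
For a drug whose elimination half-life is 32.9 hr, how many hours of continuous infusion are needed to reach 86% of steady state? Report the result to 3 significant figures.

93.3 hours

k = ln 2 / 32.9 = 0.02107 hr⁻¹
f = 1 − e^(−kt)  ⇒  t = −ln(1 − f) / k
t = −ln(1 − 0.86) / 0.02107 = 1.966 / 0.02107 ≈ 93.3 hours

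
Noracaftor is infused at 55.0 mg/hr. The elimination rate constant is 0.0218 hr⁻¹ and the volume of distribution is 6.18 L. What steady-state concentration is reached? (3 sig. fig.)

CL = k · V = 0.0218 × 6.18 = 0.1347 L/hr
Css = rate / CL = 55.0 / 0.1347 ≈ 408 mg/L

408 mg/L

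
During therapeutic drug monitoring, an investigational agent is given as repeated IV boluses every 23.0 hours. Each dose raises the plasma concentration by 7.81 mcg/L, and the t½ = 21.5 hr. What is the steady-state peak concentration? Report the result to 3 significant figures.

k = ln 2 / 21.5 = 0.03224 hr⁻¹
Fraction remaining after one interval: e^(−kτ) = e^(−0.03224 × 23.0) = 0.4764
R = 1 / (1 − 0.4764) = 1.910
Css,max = 7.81 × 1.910 ≈ 14.9 mcg/L

14.9 mcg/L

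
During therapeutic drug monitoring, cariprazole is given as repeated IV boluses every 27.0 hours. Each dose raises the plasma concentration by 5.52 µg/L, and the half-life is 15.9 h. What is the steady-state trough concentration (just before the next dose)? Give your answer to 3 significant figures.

k = ln 2 / 15.9 = 0.04359 h⁻¹
Fraction remaining after one interval: e^(−kτ) = e^(−0.04359 × 27.0) = 0.3082
R = 1 / (1 − 0.3082) = 1.445
Css,max = 5.52 × 1.445 = 7.979 µg/L
Css,min = Css,max × e^(−kτ) = 7.979 × 0.3082 ≈ 2.46 µg/L

2.46 µg/L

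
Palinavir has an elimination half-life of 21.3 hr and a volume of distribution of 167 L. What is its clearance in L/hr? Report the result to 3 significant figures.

k = ln 2 / t½ = ln 2 / 21.3 = 0.03254 hr⁻¹
CL = k · V = 0.03254 × 167 ≈ 5.43 L/hr

5.43 L/hr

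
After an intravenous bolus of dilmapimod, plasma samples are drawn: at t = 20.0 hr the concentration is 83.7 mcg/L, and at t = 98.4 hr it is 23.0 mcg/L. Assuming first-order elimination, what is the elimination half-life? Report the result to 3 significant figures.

42.1 hours

k = ln(C₁/C₂) / (t₂ − t₁) = ln(83.7/23.0) / (98.4 − 20.0)
  = 1.292 / 78.40 = 0.01648 hr⁻¹
t½ = ln 2 / k = ln 2 / 0.01648 ≈ 42.1 hours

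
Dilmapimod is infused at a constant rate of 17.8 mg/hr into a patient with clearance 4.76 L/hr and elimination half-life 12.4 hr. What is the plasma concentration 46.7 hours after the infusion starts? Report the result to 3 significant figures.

3.46 mg/L

Css = rate / CL = 17.8 / 4.76 = 3.739 mg/L
k = ln 2 / 12.4 = 0.05590 hr⁻¹
C(t) = Css (1 − e^(−kt)) = 3.739 × (1 − e^(−2.610)) = 3.739 × 0.9265 ≈ 3.46 mg/L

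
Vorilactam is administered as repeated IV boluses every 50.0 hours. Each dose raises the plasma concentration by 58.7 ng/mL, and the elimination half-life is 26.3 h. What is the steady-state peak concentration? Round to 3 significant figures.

k = ln 2 / 26.3 = 0.02636 h⁻¹
Fraction remaining after one interval: e^(−kτ) = e^(−0.02636 × 50.0) = 0.2677
R = 1 / (1 − 0.2677) = 1.366
Css,max = 58.7 × 1.366 ≈ 80.2 ng/mL

80.2 ng/mL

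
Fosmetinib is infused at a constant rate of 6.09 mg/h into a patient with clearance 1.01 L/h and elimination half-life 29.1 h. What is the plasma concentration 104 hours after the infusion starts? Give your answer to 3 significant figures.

5.52 mg/L

Css = rate / CL = 6.09 / 1.01 = 6.030 mg/L
k = ln 2 / 29.1 = 0.02382 h⁻¹
C(t) = Css (1 − e^(−kt)) = 6.030 × (1 − e^(−2.477)) = 6.030 × 0.9160 ≈ 5.52 mg/L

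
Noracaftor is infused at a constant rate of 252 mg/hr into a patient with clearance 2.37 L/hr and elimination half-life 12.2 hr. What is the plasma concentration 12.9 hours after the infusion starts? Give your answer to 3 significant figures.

55.2 µg/mL

Css = rate / CL = 252 / 2.37 = 106.3 µg/mL
k = ln 2 / 12.2 = 0.05682 hr⁻¹
C(t) = Css (1 − e^(−kt)) = 106.3 × (1 − e^(−0.7329)) = 106.3 × 0.5195 ≈ 55.2 µg/mL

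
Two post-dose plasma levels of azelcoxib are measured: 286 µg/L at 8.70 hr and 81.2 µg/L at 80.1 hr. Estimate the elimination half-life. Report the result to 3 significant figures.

39.3 hours

k = ln(C₁/C₂) / (t₂ − t₁) = ln(286/81.2) / (80.1 − 8.70)
  = 1.259 / 71.40 = 0.01763 hr⁻¹
t½ = ln 2 / k = ln 2 / 0.01763 ≈ 39.3 hours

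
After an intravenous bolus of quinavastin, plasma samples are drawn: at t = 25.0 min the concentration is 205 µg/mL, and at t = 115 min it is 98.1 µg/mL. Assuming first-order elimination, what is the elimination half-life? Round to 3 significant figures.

84.6 minutes

k = ln(C₁/C₂) / (t₂ − t₁) = ln(205/98.1) / (115 − 25.0)
  = 0.7370 / 90.00 = 0.008189 min⁻¹
t½ = ln 2 / k = ln 2 / 0.008189 ≈ 84.6 minutes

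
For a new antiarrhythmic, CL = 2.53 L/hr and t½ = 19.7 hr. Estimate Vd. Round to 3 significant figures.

k = ln 2 / t½ = ln 2 / 19.7 = 0.03519 hr⁻¹
V = CL / k = 2.53 / 0.03519 ≈ 71.9 L

71.9 L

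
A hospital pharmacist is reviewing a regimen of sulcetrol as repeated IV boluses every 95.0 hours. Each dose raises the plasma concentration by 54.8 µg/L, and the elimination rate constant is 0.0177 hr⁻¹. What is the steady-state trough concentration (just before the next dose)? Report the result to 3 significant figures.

Fraction remaining after one interval: e^(−kτ) = e^(−0.01770 × 95.0) = 0.1861
R = 1 / (1 − 0.1861) = 1.229
Css,max = 54.8 × 1.229 = 67.33 µg/L
Css,min = Css,max × e^(−kτ) = 67.33 × 0.1861 ≈ 12.5 µg/L

12.5 µg/L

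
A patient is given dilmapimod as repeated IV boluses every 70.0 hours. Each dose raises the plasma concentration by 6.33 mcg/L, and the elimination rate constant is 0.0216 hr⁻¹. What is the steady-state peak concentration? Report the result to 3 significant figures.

8.12 mcg/L

Fraction remaining after one interval: e^(−kτ) = e^(−0.02160 × 70.0) = 0.2205
R = 1 / (1 − 0.2205) = 1.283
Css,max = 6.33 × 1.283 ≈ 8.12 mcg/L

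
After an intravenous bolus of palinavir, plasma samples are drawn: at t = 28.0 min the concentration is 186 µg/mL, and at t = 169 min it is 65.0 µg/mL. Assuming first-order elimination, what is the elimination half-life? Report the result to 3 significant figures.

k = ln(C₁/C₂) / (t₂ − t₁) = ln(186/65.0) / (169 − 28.0)
  = 1.051 / 141.0 = 0.007456 min⁻¹
t½ = ln 2 / k = ln 2 / 0.007456 ≈ 93.0 minutes

93.0 minutes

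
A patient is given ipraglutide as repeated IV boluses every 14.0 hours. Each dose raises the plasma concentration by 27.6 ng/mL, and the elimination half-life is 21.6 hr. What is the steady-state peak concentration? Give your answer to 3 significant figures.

k = ln 2 / 21.6 = 0.03209 hr⁻¹
Fraction remaining after one interval: e^(−kτ) = e^(−0.03209 × 14.0) = 0.6381
R = 1 / (1 − 0.6381) = 2.763
Css,max = 27.6 × 2.763 ≈ 76.3 ng/mL

76.3 ng/mL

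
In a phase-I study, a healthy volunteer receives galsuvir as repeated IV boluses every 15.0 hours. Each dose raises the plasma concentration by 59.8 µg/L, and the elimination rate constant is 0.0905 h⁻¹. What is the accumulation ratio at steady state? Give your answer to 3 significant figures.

Fraction remaining after one interval: e^(−kτ) = e^(−0.09050 × 15.0) = 0.2573
R = 1 / (1 − 0.2573) = 1 / 0.7427 ≈ 1.35

1.35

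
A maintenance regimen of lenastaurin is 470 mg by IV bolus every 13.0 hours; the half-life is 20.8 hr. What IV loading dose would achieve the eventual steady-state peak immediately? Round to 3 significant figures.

1340 mg

k = ln 2 / 20.8 = 0.03332 hr⁻¹
Accumulation ratio R = 1 / (1 − e^(−kτ)) = 1 / (1 − e^(−0.03332×13.0)) = 1 / (1 − 0.6484) = 2.844
Loading dose = maintenance dose × R = 470 × 2.844 ≈ 1340 mg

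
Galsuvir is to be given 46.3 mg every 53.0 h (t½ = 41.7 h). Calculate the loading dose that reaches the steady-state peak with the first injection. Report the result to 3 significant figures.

k = ln 2 / 41.7 = 0.01662 h⁻¹
Accumulation ratio R = 1 / (1 − e^(−kτ)) = 1 / (1 − e^(−0.01662×53.0)) = 1 / (1 − 0.4144) = 1.708
Loading dose = maintenance dose × R = 46.3 × 1.708 ≈ 79.1 mg

79.1 mg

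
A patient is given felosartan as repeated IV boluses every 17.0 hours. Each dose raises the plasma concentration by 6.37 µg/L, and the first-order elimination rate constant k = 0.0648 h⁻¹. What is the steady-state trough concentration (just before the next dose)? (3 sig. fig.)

3.17 µg/L

Fraction remaining after one interval: e^(−kτ) = e^(−0.06480 × 17.0) = 0.3323
R = 1 / (1 − 0.3323) = 1.498
Css,max = 6.37 × 1.498 = 9.541 µg/L
Css,min = Css,max × e^(−kτ) = 9.541 × 0.3323 ≈ 3.17 µg/L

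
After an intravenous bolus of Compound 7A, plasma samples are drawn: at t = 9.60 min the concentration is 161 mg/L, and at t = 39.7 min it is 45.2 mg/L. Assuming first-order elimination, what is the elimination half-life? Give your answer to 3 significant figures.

16.4 minutes

k = ln(C₁/C₂) / (t₂ − t₁) = ln(161/45.2) / (39.7 − 9.60)
  = 1.270 / 30.10 = 0.04220 min⁻¹
t½ = ln 2 / k = ln 2 / 0.04220 ≈ 16.4 minutes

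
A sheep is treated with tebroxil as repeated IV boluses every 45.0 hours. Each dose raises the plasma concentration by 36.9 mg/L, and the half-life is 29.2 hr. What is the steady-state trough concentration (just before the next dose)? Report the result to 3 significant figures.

19.3 mg/L

k = ln 2 / 29.2 = 0.02374 hr⁻¹
Fraction remaining after one interval: e^(−kτ) = e^(−0.02374 × 45.0) = 0.3436
R = 1 / (1 − 0.3436) = 1.524
Css,max = 36.9 × 1.524 = 56.22 mg/L
Css,min = Css,max × e^(−kτ) = 56.22 × 0.3436 ≈ 19.3 mg/L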